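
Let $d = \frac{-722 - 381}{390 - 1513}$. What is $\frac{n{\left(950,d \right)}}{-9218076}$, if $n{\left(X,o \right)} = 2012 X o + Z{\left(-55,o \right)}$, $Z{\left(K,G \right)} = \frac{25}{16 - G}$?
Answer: $- \frac{7111215182245}{34916956500804} \approx -0.20366$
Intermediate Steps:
$d = \frac{1103}{1123}$ ($d = - \frac{1103}{-1123} = \left(-1103\right) \left(- \frac{1}{1123}\right) = \frac{1103}{1123} \approx 0.98219$)
$n{\left(X,o \right)} = - \frac{25}{-16 + o} + 2012 X o$ ($n{\left(X,o \right)} = 2012 X o - \frac{25}{-16 + o} = - \frac{25}{-16 + o} + 2012 X o$)
$\frac{n{\left(950,d \right)}}{-9218076} = \frac{\frac{1}{-16 + \frac{1103}{1123}} \left(-25 + 2012 \cdot 950 \cdot \frac{1103}{1123} \left(-16 + \frac{1103}{1123}\right)\right)}{-9218076} = \frac{-25 + 2012 \cdot 950 \cdot \frac{1103}{1123} \left(- \frac{16865}{1123}\right)}{- \frac{16865}{1123}} \left(- \frac{1}{9218076}\right) = - \frac{1123 \left(-25 - \frac{35556044383000}{1261129}\right)}{16865} \left(- \frac{1}{9218076}\right) = \left(- \frac{1123}{16865}\right) \left(- \frac{35556075911225}{1261129}\right) \left(- \frac{1}{9218076}\right) = \frac{7111215182245}{3787879} \left(- \frac{1}{9218076}\right) = - \frac{7111215182245}{34916956500804}$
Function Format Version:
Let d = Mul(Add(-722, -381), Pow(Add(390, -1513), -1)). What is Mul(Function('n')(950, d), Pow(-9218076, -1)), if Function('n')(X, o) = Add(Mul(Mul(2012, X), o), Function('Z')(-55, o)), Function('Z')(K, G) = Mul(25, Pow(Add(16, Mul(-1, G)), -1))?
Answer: Rational(-7111215182245, 34916956500804) ≈ -0.20366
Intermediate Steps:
d = Rational(1103, 1123) (d = Mul(-1103, Pow(-1123, -1)) = Mul(-1103, Rational(-1, 1123)) = Rational(1103, 1123) ≈ 0.98219)
Function('n')(X, o) = Add(Mul(-25, Pow(Add(-16, o), -1)), Mul(2012, X, o)) (Function('n')(X, o) = Add(Mul(Mul(2012, X), o), Mul(-25, Pow(Add(-16, o), -1))) = Add(Mul(2012, X, o), Mul(-25, Pow(Add(-16, o), -1))) = Add(Mul(-25, Pow(Add(-16, o), -1)), Mul(2012, X, o)))
Mul(Function('n')(950, d), Pow(-9218076, -1)) = Mul(Mul(Pow(Add(-16, Rational(1103, 1123)), -1), Add(-25, Mul(2012, 950, Rational(1103, 1123), Add(-16, Rational(1103, 1123))))), Pow(-9218076, -1)) = Mul(Mul(Pow(Rational(-16865, 1123), -1), Add(-25, Mul(2012, 950, Rational(1103, 1123), Rational(-16865, 1123)))), Rational(-1, 9218076)) = Mul(Mul(Rational(-1123, 16865), Add(-25, Rational(-35556044383000, 1261129))), Rational(-1, 9218076)) = Mul(Mul(Rational(-1123, 16865), Rational(-35556075911225, 1261129)), Rational(-1, 9218076)) = Mul(Rational(7111215182245, 3787879), Rational(-1, 9218076)) = Rational(-7111215182245, 34916956500804)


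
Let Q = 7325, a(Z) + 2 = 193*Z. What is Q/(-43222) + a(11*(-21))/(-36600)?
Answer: 165895787/158192520 ≈ 1.0487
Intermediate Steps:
a(Z) = -2 + 193*Z
Q/(-43222) + a(11*(-21))/(-36600) = 7325/(-43222) + (-2 + 193*(11*(-21)))/(-36600) = 7325*(-1/43222) + (-2 + 193*(-231))*(-1/36600) = -7325/43222 + (-2 - 44583)*(-1/36600) = -7325/43222 - 44585*(-1/36600) = -7325/43222 + 8917/7320 = 165895787/158192520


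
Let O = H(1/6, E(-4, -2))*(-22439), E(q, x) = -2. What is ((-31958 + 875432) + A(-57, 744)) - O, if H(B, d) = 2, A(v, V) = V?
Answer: 889096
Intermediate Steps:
O = -44878 (O = 2*(-22439) = -44878)
((-31958 + 875432) + A(-57, 744)) - O = ((-31958 + 875432) + 744) - 1*(-44878) = (843474 + 744) + 44878 = 844218 + 44878 = 889096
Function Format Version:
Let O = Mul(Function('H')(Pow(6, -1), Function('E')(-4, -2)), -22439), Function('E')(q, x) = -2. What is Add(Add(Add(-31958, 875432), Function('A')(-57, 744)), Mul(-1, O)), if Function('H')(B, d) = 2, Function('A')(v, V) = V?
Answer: 889096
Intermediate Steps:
O = -44878 (O = Mul(2, -22439) = -44878)
Add(Add(Add(-31958, 875432), Function('A')(-57, 744)), Mul(-1, O)) = Add(Add(Add(-31958, 875432), 744), Mul(-1, -44878)) = Add(Add(843474, 744), 44878) = Add(844218, 44878) = 889096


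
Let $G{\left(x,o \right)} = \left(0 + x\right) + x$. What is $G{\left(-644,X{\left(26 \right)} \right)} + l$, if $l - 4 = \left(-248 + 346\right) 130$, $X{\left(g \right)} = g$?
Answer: $11456$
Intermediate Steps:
$G{\left(x,o \right)} = 2 x$ ($G{\left(x,o \right)} = x + x = 2 x$)
$l = 12744$ ($l = 4 + \left(-248 + 346\right) 130 = 4 + 98 \cdot 130 = 4 + 12740 = 12744$)
$G{\left(-644,X{\left(26 \right)} \right)} + l = 2 \left(-644\right) + 12744 = -1288 + 12744 = 11456$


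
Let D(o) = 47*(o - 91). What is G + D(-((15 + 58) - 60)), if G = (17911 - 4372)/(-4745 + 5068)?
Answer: -1565285/323 ≈ -4846.1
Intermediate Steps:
D(o) = -4277 + 47*o (D(o) = 47*(-91 + o) = -4277 + 47*o)
G = 13539/323 ≈ 41.916
G + D(-((15 + 58) - 60)) = 13539/323 + (-4277 + 47*(-((15 + 58) - 60))) = 13539/323 + (-4277 + 47*(-(73 - 60))) = 13539/323 + (-4277 + 47*(-1*13)) = 13539/323 + (-4277 + 47*(-13)) = 13539/323 + (-4277 - 611) = 13539/323 - 4888 = -1565285/323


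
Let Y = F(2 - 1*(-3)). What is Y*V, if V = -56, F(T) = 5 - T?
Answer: 0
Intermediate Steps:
Y = 0 (Y = 5 - (2 - 1*(-3)) = 5 - (2 + 3) = 5 - 1*5 = 5 - 5 = 0)
Y*V = 0*(-56) = 0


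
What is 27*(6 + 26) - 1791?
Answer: -927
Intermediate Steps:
27*(6 + 26) - 1791 = 27*32 - 1791 = 864 - 1791 = -927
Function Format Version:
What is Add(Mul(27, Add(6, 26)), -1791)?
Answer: -927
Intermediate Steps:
Add(Mul(27, Add(6, 26)), -1791) = Add(Mul(27, 32), -1791) = Add(864, -1791) = -927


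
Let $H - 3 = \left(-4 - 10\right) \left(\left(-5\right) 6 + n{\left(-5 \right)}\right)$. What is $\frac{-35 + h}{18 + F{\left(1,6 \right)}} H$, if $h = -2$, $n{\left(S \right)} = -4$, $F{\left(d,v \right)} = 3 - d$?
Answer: $- \frac{17723}{20} \approx -886.15$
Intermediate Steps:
$H = 479$ ($H = 3 + \left(-4 - 10\right) \left(\left(-5\right) 6 - 4\right) = 3 - 14 \left(-30 - 4\right) = 3 - -476 = 3 + 476 = 479$)
$\frac{-35 + h}{18 + F{\left(1,6 \right)}} H = \frac{-35 - 2}{18 + \left(3 - 1\right)} 479 = - \frac{37}{18 + \left(3 - 1\right)} 479 = - \frac{37}{18 + 2} \cdot 479 = - \frac{37}{20} \cdot 479 = \left(-37\right) \frac{1}{20} \cdot 479 = \left(- \frac{37}{20}\right) 479 = - \frac{17723}{20}$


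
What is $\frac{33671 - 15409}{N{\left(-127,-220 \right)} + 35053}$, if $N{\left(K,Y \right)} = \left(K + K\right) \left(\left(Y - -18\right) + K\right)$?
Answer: $\frac{18262}{118619} \approx 0.15395$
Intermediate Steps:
$N{\left(K,Y \right)} = 2 K \left(18 + K + Y\right)$ ($N{\left(K,Y \right)} = 2 K \left(\left(Y + 18\right) + K\right) = 2 K \left(\left(18 + Y\right) + K\right) = 2 K \left(18 + K + Y\right)$)
$\frac{33671 - 15409}{N{\left(-127,-220 \right)} + 35053} = \frac{33671 - 15409}{2 \left(-127\right) \left(18 - 127 - 220\right) + 35053} = \frac{18262}{2 \left(-127\right) \left(-329\right) + 35053} = \frac{18262}{83566 + 35053} = \frac{18262}{118619}$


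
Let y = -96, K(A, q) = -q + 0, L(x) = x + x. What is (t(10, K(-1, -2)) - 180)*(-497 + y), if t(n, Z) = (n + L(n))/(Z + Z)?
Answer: 204585/2 ≈ 1.0229e+5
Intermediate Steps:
L(x) = 2*x
K(A, q) = -q
t(n, Z) = 3*n/(2*Z) (t(n, Z) = (n + 2*n)/(Z + Z) = (3*n)/((2*Z)) = (3*n)*(1/(2*Z)) = 3*n/(2*Z))
(t(10, K(-1, -2)) - 180)*(-497 + y) = ((3/2)*10/(-1*(-2)) - 180)*(-497 - 96) = ((3/2)*10/2 - 180)*(-593) = ((3/2)*10*(½) - 180)*(-593) = (15/2 - 180)*(-593) = -345/2*(-593) = 204585/2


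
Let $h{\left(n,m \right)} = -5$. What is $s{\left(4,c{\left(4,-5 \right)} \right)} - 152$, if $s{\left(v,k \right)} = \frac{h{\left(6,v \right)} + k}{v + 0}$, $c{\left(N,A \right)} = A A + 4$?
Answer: $-146$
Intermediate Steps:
$c{\left(N,A \right)} = 4 + A^{2}$ ($c{\left(N,A \right)} = A^{2} + 4 = 4 + A^{2}$)
$s{\left(v,k \right)} = \frac{-5 + k}{v}$ ($s{\left(v,k \right)} = \frac{-5 + k}{v + 0} = \frac{-5 + k}{v}$)
$s{\left(4,c{\left(4,-5 \right)} \right)} - 152 = \frac{-5 + \left(4 + \left(-5\right)^{2}\right)}{4} - 152 = \frac{-5 + \left(4 + 25\right)}{4} - 152 = \frac{-5 + 29}{4} - 152 = \frac{1}{4} \cdot 24 - 152 = 6 - 152 = -146$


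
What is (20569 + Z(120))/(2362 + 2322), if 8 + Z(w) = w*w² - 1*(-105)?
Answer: 874333/2342 ≈ 373.33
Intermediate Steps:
Z(w) = 97 + w³ (Z(w) = -8 + (w*w² - 1*(-105)) = -8 + (w³ + 105) = -8 + (105 + w³) = 97 + w³)
(20569 + Z(120))/(2362 + 2322) = (20569 + (97 + 120³))/(2362 + 2322) = (20569 + (97 + 1728000))/4684 = (20569 + 1728097)*(1/4684) = 1748666*(1/4684) = 874333/2342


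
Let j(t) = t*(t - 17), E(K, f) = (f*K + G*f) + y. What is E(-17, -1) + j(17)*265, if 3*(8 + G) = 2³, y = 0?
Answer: 67/3 ≈ 22.333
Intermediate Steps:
G = -16/3 (G = -8 + (⅓)*2³ = -8 + (⅓)*8 = -8 + 8/3 = -16/3 ≈ -5.3333)
E(K, f) = -16*f/3 + K*f (E(K, f) = (f*K - 16*f/3) + 0 = (K*f - 16*f/3) + 0 = (-16*f/3 + K*f) + 0 = -16*f/3 + K*f)
j(t) = t*(-17 + t)
E(-17, -1) + j(17)*265 = (⅓)*(-1)*(-16 + 3*(-17)) + (17*(-17 + 17))*265 = (⅓)*(-1)*(-16 - 51) + (17*0)*265 = (⅓)*(-1)*(-67) + 0*265 = 67/3 + 0 = 67/3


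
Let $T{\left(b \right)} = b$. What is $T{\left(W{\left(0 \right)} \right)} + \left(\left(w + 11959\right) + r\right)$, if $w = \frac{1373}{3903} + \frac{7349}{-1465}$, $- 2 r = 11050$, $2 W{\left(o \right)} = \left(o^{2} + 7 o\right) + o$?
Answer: $\frac{36762264728}{5717895} \approx 6429.3$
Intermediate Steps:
$W{\left(o \right)} = \frac{o^{2}}{2} + 4 o$ ($W{\left(o \right)} = \frac{\left(o^{2} + 7 o\right) + o}{2} = \frac{o^{2} + 8 o}{2} = \frac{o^{2}}{2} + 4 o$)
$r = -5525$ ($r = \left(- \frac{1}{2}\right) 11050 = -5525$)
$w = - \frac{26671702}{5717895}$ ($w = 1373 \cdot \frac{1}{3903} + 7349 \left(- \frac{1}{1465}\right) = \frac{1373}{3903} - \frac{7349}{1465} = - \frac{26671702}{5717895} \approx -4.6646$)
$T{\left(W{\left(0 \right)} \right)} + \left(\left(w + 11959\right) + r\right) = \frac{1}{2} \cdot 0 \left(8 + 0\right) + \left(\left(- \frac{26671702}{5717895} + 11959\right) - 5525\right) = \frac{1}{2} \cdot 0 \cdot 8 + \left(\frac{68353634603}{5717895} - 5525\right) = 0 + \frac{36762264728}{5717895} = \frac{36762264728}{5717895}$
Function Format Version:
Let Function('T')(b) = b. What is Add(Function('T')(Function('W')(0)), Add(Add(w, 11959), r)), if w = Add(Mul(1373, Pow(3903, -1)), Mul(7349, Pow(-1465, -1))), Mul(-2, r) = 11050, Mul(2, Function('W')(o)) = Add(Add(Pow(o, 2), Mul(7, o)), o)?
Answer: Rational(36762264728, 5717895) ≈ 6429.3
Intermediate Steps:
Function('W')(o) = Add(Mul(Rational(1, 2), Pow(o, 2)), Mul(4, o)) (Function('W')(o) = Mul(Rational(1, 2), Add(Add(Pow(o, 2), Mul(7, o)), o)) = Mul(Rational(1, 2), Add(Pow(o, 2), Mul(8, o))) = Add(Mul(Rational(1, 2), Pow(o, 2)), Mul(4, o)))
r = -5525 (r = Mul(Rational(-1, 2), 11050) = -5525)
w = Rational(-26671702, 5717895) (w = Add(Mul(1373, Rational(1, 3903)), Mul(7349, Rational(-1, 1465))) = Add(Rational(1373, 3903), Rational(-7349, 1465)) = Rational(-26671702, 5717895) ≈ -4.6646)
Add(Function('T')(Function('W')(0)), Add(Add(w, 11959), r)) = Add(Mul(Rational(1, 2), 0, Add(8, 0)), Add(Add(Rational(-26671702, 5717895), 11959), -5525)) = Add(Mul(Rational(1, 2), 0, 8), Add(Rational(68353634603, 5717895), -5525)) = Add(0, Rational(36762264728, 5717895)) = Rational(36762264728, 5717895)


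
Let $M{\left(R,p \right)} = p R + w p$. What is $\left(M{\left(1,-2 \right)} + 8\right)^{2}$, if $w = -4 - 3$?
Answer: $400$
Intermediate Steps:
$w = -7$
$M{\left(R,p \right)} = - 7 p + R p$ ($M{\left(R,p \right)} = p R - 7 p = R p - 7 p = - 7 p + R p$)
$\left(M{\left(1,-2 \right)} + 8\right)^{2} = \left(- 2 \left(-7 + 1\right) + 8\right)^{2} = \left(\left(-2\right) \left(-6\right) + 8\right)^{2} = \left(12 + 8\right)^{2} = 20^{2} = 400$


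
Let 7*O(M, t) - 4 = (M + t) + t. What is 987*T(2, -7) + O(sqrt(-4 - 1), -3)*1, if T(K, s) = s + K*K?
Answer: -20729/7 + I*sqrt(5)/7 ≈ -2961.3 + 0.31944*I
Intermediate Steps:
T(K, s) = s + K**2
O(M, t) = 4/7 + M/7 + 2*t/7 (O(M, t) = 4/7 + ((M + t) + t)/7 = 4/7 + (M + 2*t)/7 = 4/7 + (M/7 + 2*t/7) = 4/7 + M/7 + 2*t/7)
987*T(2, -7) + O(sqrt(-4 - 1), -3)*1 = 987*(-7 + 2**2) + (4/7 + sqrt(-4 - 1)/7 + (2/7)*(-3))*1 = 987*(-7 + 4) + (4/7 + sqrt(-5)/7 - 6/7)*1 = 987*(-3) + (4/7 + (I*sqrt(5))/7 - 6/7)*1 = -2961 + (4/7 + I*sqrt(5)/7 - 6/7)*1 = -2961 + (-2/7 + I*sqrt(5)/7)*1 = -2961 + (-2/7 + I*sqrt(5)/7) = -20729/7 + I*sqrt(5)/7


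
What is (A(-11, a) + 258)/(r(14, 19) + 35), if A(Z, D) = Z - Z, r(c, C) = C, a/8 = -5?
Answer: 43/9 ≈ 4.7778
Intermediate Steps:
a = -40 (a = 8*(-5) = -40)
A(Z, D) = 0
(A(-11, a) + 258)/(r(14, 19) + 35) = (0 + 258)/(19 + 35) = 258/54 = 258*(1/54) = 43/9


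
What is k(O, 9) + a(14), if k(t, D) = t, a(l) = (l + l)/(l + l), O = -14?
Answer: -13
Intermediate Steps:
a(l) = 1 (a(l) = (2*l)/((2*l)) = (2*l)*(1/(2*l)) = 1)
k(O, 9) + a(14) = -14 + 1 = -13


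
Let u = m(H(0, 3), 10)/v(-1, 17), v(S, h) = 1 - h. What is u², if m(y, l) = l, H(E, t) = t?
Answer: 25/64 ≈ 0.39063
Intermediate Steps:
u = -5/8 (u = 10/(1 - 1*17) = 10/(1 - 17) = 10/(-16) = 10*(-1/16) = -5/8 ≈ -0.62500)
u² = (-5/8)² = 25/64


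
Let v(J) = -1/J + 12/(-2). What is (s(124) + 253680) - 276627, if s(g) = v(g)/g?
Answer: -352833817/15376 ≈ -22947.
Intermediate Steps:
v(J) = -6 - 1/J (v(J) = -1/J + 12*(-½) = -1/J - 6 = -6 - 1/J)
s(g) = (-6 - 1/g)/g
(s(124) + 253680) - 276627 = ((-1 - 6*124)/124² + 253680) - 276627 = ((-1 - 744)/15376 + 253680) - 276627 = ((1/15376)*(-745) + 253680) - 276627 = (-745/15376 + 253680) - 276627 = 3900582935/15376 - 276627 = -352833817/15376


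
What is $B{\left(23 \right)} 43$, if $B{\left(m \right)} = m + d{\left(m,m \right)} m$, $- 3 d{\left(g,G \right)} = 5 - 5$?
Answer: $989$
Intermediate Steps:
$d{\left(g,G \right)} = 0$ ($d{\left(g,G \right)} = - \frac{5 - 5}{3} = \left(- \frac{1}{3}\right) 0 = 0$)
$B{\left(m \right)} = m$ ($B{\left(m \right)} = m + 0 m = m + 0 = m$)
$B{\left(23 \right)} 43 = 23 \cdot 43 = 989$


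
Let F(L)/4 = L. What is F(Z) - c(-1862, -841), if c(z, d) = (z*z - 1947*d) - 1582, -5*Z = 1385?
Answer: -5103997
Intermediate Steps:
Z = -277 (Z = -⅕*1385 = -277)
c(z, d) = -1582 + z² - 1947*d (c(z, d) = (z² - 1947*d) - 1582 = -1582 + z² - 1947*d)
F(L) = 4*L
F(Z) - c(-1862, -841) = 4*(-277) - (-1582 + (-1862)² - 1947*(-841)) = -1108 - (-1582 + 3467044 + 1637427) = -1108 - 1*5102889 = -1108 - 5102889 = -5103997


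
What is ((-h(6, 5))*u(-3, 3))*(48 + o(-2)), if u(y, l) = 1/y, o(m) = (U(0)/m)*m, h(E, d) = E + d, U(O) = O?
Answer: 176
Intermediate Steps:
o(m) = 0 (o(m) = (0/m)*m = 0*m = 0)
((-h(6, 5))*u(-3, 3))*(48 + o(-2)) = (-(6 + 5)/(-3))*(48 + 0) = (-1*11*(-⅓))*48 = -11*(-⅓)*48 = (11/3)*48 = 176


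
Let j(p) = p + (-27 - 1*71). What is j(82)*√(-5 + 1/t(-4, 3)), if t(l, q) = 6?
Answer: -8*I*√174/3 ≈ -35.176*I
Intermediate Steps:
j(p) = -98 + p (j(p) = p + (-27 - 71) = p - 98 = -98 + p)
j(82)*√(-5 + 1/t(-4, 3)) = (-98 + 82)*√(-5 + 1/6) = -16*√(-5 + ⅙) = -8*I*√174/3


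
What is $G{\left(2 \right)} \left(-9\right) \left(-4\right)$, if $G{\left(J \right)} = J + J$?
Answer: $144$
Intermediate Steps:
$G{\left(J \right)} = 2 J$
$G{\left(2 \right)} \left(-9\right) \left(-4\right) = 2 \cdot 2 \left(-9\right) \left(-4\right) = 4 \left(-9\right) \left(-4\right) = \left(-36\right) \left(-4\right) = 144$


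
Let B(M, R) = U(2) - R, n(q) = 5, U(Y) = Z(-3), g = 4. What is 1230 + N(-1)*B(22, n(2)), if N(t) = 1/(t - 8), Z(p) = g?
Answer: 11071/9 ≈ 1230.1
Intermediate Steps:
Z(p) = 4
U(Y) = 4
N(t) = 1/(-8 + t)
B(M, R) = 4 - R
1230 + N(-1)*B(22, n(2)) = 1230 + (4 - 1*5)/(-8 - 1) = 1230 + (4 - 5)/(-9) = 1230 - 1/9*(-1) = 1230 + 1/9 = 11071/9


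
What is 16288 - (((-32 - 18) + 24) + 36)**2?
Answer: 16188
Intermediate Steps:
16288 - (((-32 - 18) + 24) + 36)**2 = 16288 - ((-50 + 24) + 36)**2 = 16288 - (-26 + 36)**2 = 16288 - 1*10**2 = 16288 - 1*100 = 16288 - 100 = 16188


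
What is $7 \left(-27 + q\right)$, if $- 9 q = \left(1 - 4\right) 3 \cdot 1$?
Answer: $-182$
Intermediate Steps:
$q = 1$ ($q = - \frac{\left(1 - 4\right) 3 \cdot 1}{9} = - \frac{\left(-3\right) 3}{9} = \left(- \frac{1}{9}\right) \left(-9\right) = 1$)
$7 \left(-27 + q\right) = 7 \left(-27 + 1\right) = 7 \left(-26\right) = -182$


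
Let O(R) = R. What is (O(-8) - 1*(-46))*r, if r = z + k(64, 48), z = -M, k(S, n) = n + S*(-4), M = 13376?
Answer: -516192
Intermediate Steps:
k(S, n) = n - 4*S
z = -13376 (z = -1*13376 = -13376)
r = -13584 (r = -13376 + (48 - 4*64) = -13376 + (48 - 256) = -13376 - 208 = -13584)
(O(-8) - 1*(-46))*r = (-8 - 1*(-46))*(-13584) = (-8 + 46)*(-13584) = 38*(-13584) = -516192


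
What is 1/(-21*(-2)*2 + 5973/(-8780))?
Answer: 8780/731547 ≈ 0.012002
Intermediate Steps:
1/(-21*(-2)*2 + 5973/(-8780)) = 1/(42*2 + 5973*(-1/8780)) = 1/(84 - 5973/8780) = 1/(731547/8780) = 8780/731547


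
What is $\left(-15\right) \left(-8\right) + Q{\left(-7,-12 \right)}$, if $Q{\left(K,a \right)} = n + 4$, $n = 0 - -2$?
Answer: $126$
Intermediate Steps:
$n = 2$ ($n = 0 + 2 = 2$)
$Q{\left(K,a \right)} = 6$ ($Q{\left(K,a \right)} = 2 + 4 = 6$)
$\left(-15\right) \left(-8\right) + Q{\left(-7,-12 \right)} = \left(-15\right) \left(-8\right) + 6 = 120 + 6 = 126$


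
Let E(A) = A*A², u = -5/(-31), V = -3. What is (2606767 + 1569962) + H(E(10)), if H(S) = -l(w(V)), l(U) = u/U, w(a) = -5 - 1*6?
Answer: 1424264594/341 ≈ 4.1767e+6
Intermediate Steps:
u = 5/31 (u = -5*(-1/31) = 5/31 ≈ 0.16129)
E(A) = A³
w(a) = -11 (w(a) = -5 - 6 = -11)
l(U) = 5/(31*U)
H(S) = 5/341 (H(S) = -5/(31*(-11)) = -5*(-1)/(31*11) = -1*(-5/341) = 5/341)
(2606767 + 1569962) + H(E(10)) = (2606767 + 1569962) + 5/341 = 4176729 + 5/341 = 1424264594/341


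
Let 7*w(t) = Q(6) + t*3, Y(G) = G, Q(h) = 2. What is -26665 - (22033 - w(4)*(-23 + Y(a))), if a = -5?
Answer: -48754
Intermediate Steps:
w(t) = 2/7 + 3*t/7 (w(t) = (2 + t*3)/7 = (2 + 3*t)/7 = 2/7 + 3*t/7)
-26665 - (22033 - w(4)*(-23 + Y(a))) = -26665 - (22033 - (2/7 + (3/7)*4)*(-23 - 5)) = -26665 - (22033 - (2/7 + 12/7)*(-28)) = -26665 - (22033 - 2*(-28)) = -26665 - (22033 - 1*(-56)) = -26665 - (22033 + 56) = -26665 - 1*22089 = -26665 - 22089 = -48754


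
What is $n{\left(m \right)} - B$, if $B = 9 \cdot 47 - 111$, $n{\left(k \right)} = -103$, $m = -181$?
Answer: $-415$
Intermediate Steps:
$B = 312$ ($B = 423 - 111 = 312$)
$n{\left(m \right)} - B = -103 - 312 = -415$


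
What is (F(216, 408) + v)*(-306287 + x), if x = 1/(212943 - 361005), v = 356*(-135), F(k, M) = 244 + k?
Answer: 1079317285921000/74031 ≈ 1.4579e+10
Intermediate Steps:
v = -48060
x = -1/148062 (x = 1/(-148062) = -1/148062 ≈ -6.7539e-6)
(F(216, 408) + v)*(-306287 + x) = ((244 + 216) - 48060)*(-306287 - 1/148062) = (460 - 48060)*(-45349465795/148062) = -47600*(-45349465795/148062) = 1079317285921000/74031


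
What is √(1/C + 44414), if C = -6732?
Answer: √55912073789/1122 ≈ 210.75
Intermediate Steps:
√(1/C + 44414) = √(1/(-6732) + 44414) = √(-1/6732 + 44414) = √(298995047/6732) = √55912073789/1122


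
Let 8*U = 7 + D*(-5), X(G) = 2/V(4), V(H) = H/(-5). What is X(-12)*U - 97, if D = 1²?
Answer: -781/8 ≈ -97.625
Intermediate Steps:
D = 1
V(H) = -H/5 (V(H) = H*(-⅕) = -H/5)
X(G) = -5/2 (X(G) = 2/((-⅕*4)) = 2/(-⅘) = 2*(-5/4) = -5/2)
U = ¼ (U = (7 + 1*(-5))/8 = (7 - 5)/8 = (⅛)*2 = ¼ ≈ 0.25000)
X(-12)*U - 97 = -5/2*¼ - 97 = -5/8 - 97 = -781/8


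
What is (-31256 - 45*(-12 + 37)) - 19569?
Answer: -51950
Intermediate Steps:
(-31256 - 45*(-12 + 37)) - 19569 = (-31256 - 45*25) - 19569 = (-31256 - 1125) - 19569 = -32381 - 19569 = -51950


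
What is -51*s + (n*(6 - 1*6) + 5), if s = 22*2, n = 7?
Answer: -2239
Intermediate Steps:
s = 44
-51*s + (n*(6 - 1*6) + 5) = -51*44 + (7*(6 - 1*6) + 5) = -2244 + (7*(6 - 6) + 5) = -2244 + (7*0 + 5) = -2244 + (0 + 5) = -2244 + 5 = -2239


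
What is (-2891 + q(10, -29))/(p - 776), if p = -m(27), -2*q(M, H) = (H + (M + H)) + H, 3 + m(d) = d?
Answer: 1141/320 ≈ 3.5656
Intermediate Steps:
m(d) = -3 + d
q(M, H) = -3*H/2 - M/2 (q(M, H) = -((H + (M + H)) + H)/2 = -((H + (H + M)) + H)/2 = -((M + 2*H) + H)/2 = -(M + 3*H)/2 = -3*H/2 - M/2)
p = -24 (p = -(-3 + 27) = -1*24 = -24)
(-2891 + q(10, -29))/(p - 776) = (-2891 + (-3/2*(-29) - ½*10))/(-24 - 776) = (-2891 + (87/2 - 5))/(-800) = (-2891 + 77/2)*(-1/800) = -5705/2*(-1/800) = 1141/320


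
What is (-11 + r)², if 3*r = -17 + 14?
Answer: 144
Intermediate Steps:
r = -1 (r = (-17 + 14)/3 = (⅓)*(-3) = -1)
(-11 + r)² = (-11 - 1)² = (-12)² = 144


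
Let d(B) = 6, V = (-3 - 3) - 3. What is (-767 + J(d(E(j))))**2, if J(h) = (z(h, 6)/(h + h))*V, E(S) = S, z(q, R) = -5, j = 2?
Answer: 9320809/16 ≈ 5.8255e+5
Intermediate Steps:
V = -9 (V = -6 - 3 = -9)
J(h) = 45/(2*h) (J(h) = (-5/(h + h))*(-9) = (-5/(2*h))*(-9) = ((1/(2*h))*(-5))*(-9) = -5/(2*h)*(-9) = 45/(2*h))
(-767 + J(d(E(j))))**2 = (-767 + (45/2)/6)**2 = (-767 + (45/2)*(1/6))**2 = (-767 + 15/4)**2 = (-3053/4)**2 = 9320809/16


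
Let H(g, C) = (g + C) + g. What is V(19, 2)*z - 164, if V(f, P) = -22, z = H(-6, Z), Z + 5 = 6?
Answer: 78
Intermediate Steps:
Z = 1 (Z = -5 + 6 = 1)
H(g, C) = C + 2*g (H(g, C) = (C + g) + g = C + 2*g)
z = -11 (z = 1 + 2*(-6) = 1 - 12 = -11)
V(19, 2)*z - 164 = -22*(-11) - 164 = 242 - 164 = 78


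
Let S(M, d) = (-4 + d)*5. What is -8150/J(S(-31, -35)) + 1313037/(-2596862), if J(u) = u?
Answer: 4181676617/101277618 ≈ 41.289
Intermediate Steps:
S(M, d) = -20 + 5*d
-8150/J(S(-31, -35)) + 1313037/(-2596862) = -8150/(-20 + 5*(-35)) + 1313037/(-2596862) = -8150/(-20 - 175) + 1313037*(-1/2596862) = -8150/(-195) - 1313037/2596862 = -8150*(-1/195) - 1313037/2596862 = 1630/39 - 1313037/2596862 = 4181676617/101277618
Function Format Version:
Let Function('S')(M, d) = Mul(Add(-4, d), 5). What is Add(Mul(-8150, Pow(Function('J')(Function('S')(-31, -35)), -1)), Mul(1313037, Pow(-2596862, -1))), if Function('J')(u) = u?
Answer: Rational(4181676617, 101277618) ≈ 41.289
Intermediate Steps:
Function('S')(M, d) = Add(-20, Mul(5, d))
Add(Mul(-8150, Pow(Function('J')(Function('S')(-31, -35)), -1)), Mul(1313037, Pow(-2596862, -1))) = Add(Mul(-8150, Pow(Add(-20, Mul(5, -35)), -1)), Mul(1313037, Pow(-2596862, -1))) = Add(Mul(-8150, Pow(Add(-20, -175), -1)), Mul(1313037, Rational(-1, 2596862))) = Add(Mul(-8150, Pow(-195, -1)), Rational(-1313037, 2596862)) = Add(Mul(-8150, Rational(-1, 195)), Rational(-1313037, 2596862)) = Add(Rational(1630, 39), Rational(-1313037, 2596862)) = Rational(4181676617, 101277618)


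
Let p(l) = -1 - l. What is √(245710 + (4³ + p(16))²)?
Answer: √247919 ≈ 497.91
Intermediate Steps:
√(245710 + (4³ + p(16))²) = √(245710 + (4³ + (-1 - 1*16))²) = √(245710 + (64 + (-1 - 16))²) = √(245710 + (64 - 17)²) = √(245710 + 47²) = √(245710 + 2209) = √247919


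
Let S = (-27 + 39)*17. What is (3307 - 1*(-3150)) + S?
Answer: 6661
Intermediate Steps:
S = 204 (S = 12*17 = 204)
(3307 - 1*(-3150)) + S = (3307 - 1*(-3150)) + 204 = (3307 + 3150) + 204 = 6457 + 204 = 6661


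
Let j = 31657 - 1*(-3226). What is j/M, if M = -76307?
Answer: -34883/76307 ≈ -0.45714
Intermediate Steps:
j = 34883 (j = 31657 + 3226 = 34883)
j/M = 34883/(-76307) = 34883*(-1/76307) = -34883/76307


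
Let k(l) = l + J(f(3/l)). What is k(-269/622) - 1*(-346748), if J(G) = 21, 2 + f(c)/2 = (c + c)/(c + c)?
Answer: 215690049/622 ≈ 3.4677e+5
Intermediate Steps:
f(c) = -2 (f(c) = -4 + 2*((c + c)/(c + c)) = -4 + 2*((2*c)/((2*c))) = -4 + 2*((2*c)*(1/(2*c))) = -4 + 2*1 = -4 + 2 = -2)
k(l) = 21 + l (k(l) = l + 21 = 21 + l)
k(-269/622) - 1*(-346748) = (21 - 269/622) - 1*(-346748) = (21 - 269*1/622) + 346748 = (21 - 269/622) + 346748 = 12793/622 + 346748 = 215690049/622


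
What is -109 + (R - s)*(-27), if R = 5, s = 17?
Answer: 215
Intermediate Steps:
-109 + (R - s)*(-27) = -109 + (5 - 1*17)*(-27) = -109 + (5 - 17)*(-27) = -109 - 12*(-27) = -109 + 324 = 215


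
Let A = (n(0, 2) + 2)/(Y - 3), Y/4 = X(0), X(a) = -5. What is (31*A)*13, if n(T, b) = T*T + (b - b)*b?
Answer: -806/23 ≈ -35.043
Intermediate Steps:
n(T, b) = T² (n(T, b) = T² + 0*b = T² + 0 = T²)
Y = -20 (Y = 4*(-5) = -20)
A = -2/23 (A = (0² + 2)/(-20 - 3) = (0 + 2)/(-23) = 2*(-1/23) = -2/23 ≈ -0.086957)
(31*A)*13 = (31*(-2/23))*13 = -62/23*13 = -806/23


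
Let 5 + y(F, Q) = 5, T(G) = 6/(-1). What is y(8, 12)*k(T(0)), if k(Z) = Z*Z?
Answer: 0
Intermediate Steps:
T(G) = -6 (T(G) = 6*(-1) = -6)
y(F, Q) = 0 (y(F, Q) = -5 + 5 = 0)
k(Z) = Z²
y(8, 12)*k(T(0)) = 0*(-6)² = 0*36 = 0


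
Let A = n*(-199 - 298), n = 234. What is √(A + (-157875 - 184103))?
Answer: 2*I*√114569 ≈ 676.96*I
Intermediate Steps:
A = -116298 (A = 234*(-199 - 298) = 234*(-497) = -116298)
√(A + (-157875 - 184103)) = √(-116298 + (-157875 - 184103)) = √(-116298 - 341978) = √(-458276) = 2*I*√114569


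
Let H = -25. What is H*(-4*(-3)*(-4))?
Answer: 1200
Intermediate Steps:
H*(-4*(-3)*(-4)) = -25*(-4*(-3))*(-4) = -300*(-4) = -25*(-48) = 1200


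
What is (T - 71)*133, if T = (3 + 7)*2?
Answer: -6783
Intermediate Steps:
T = 20 (T = 10*2 = 20)
(T - 71)*133 = (20 - 71)*133 = -51*133 = -6783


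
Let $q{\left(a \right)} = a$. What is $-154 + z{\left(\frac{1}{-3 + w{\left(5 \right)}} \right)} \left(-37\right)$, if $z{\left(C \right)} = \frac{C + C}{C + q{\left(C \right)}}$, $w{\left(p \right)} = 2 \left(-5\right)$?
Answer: $-191$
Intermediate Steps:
$w{\left(p \right)} = -10$
$z{\left(C \right)} = 1$ ($z{\left(C \right)} = \frac{C + C}{C + C} = \frac{2 C}{2 C} = 2 C \frac{1}{2 C} = 1$)
$-154 + z{\left(\frac{1}{-3 + w{\left(5 \right)}} \right)} \left(-37\right) = -154 + 1 \left(-37\right) = -154 - 37 = -191$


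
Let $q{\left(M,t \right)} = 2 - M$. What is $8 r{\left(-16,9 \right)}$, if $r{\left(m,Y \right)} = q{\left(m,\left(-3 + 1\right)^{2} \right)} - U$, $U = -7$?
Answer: $200$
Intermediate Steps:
$r{\left(m,Y \right)} = 9 - m$ ($r{\left(m,Y \right)} = \left(2 - m\right) - -7 = \left(2 - m\right) + 7 = 9 - m$)
$8 r{\left(-16,9 \right)} = 8 \left(9 - -16\right) = 8 \left(9 + 16\right) = 8 \cdot 25 = 200$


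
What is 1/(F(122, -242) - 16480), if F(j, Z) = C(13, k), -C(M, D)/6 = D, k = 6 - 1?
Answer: -1/16510 ≈ -6.0569e-5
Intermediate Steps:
k = 5
C(M, D) = -6*D
F(j, Z) = -30 (F(j, Z) = -6*5 = -30)
1/(F(122, -242) - 16480) = 1/(-30 - 16480) = 1/(-16510) = -1/16510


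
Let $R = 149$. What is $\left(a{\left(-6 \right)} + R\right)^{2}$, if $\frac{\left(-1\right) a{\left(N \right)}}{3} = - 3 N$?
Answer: $9025$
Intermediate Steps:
$a{\left(N \right)} = 9 N$ ($a{\left(N \right)} = - 3 \left(- 3 N\right) = 9 N$)
$\left(a{\left(-6 \right)} + R\right)^{2} = \left(9 \left(-6\right) + 149\right)^{2} = \left(-54 + 149\right)^{2} = 95^{2} = 9025$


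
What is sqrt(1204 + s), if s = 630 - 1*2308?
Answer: I*sqrt(474) ≈ 21.772*I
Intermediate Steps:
s = -1678 (s = 630 - 2308 = -1678)
sqrt(1204 + s) = sqrt(1204 - 1678) = sqrt(-474) = I*sqrt(474)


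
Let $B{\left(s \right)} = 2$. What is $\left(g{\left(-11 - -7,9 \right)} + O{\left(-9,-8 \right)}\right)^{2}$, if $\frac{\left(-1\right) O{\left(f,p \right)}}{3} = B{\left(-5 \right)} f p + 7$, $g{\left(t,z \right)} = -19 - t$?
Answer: $219024$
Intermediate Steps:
$O{\left(f,p \right)} = -21 - 6 f p$ ($O{\left(f,p \right)} = - 3 \left(2 f p + 7\right) = - 3 \left(7 + 2 f p\right) = -21 - 6 f p$)
$\left(g{\left(-11 - -7,9 \right)} + O{\left(-9,-8 \right)}\right)^{2} = \left(\left(-19 - \left(-11 - -7\right)\right) - \left(21 - -432\right)\right)^{2} = \left(\left(-19 - \left(-11 + 7\right)\right) - 453\right)^{2} = \left(\left(-19 - -4\right) - 453\right)^{2} = \left(\left(-19 + 4\right) - 453\right)^{2} = \left(-15 - 453\right)^{2} = \left(-468\right)^{2} = 219024$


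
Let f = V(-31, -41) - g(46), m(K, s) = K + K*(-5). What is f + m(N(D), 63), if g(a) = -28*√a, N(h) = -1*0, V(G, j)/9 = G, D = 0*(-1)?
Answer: -279 + 28*√46 ≈ -89.095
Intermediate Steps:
D = 0
V(G, j) = 9*G
N(h) = 0
m(K, s) = -4*K (m(K, s) = K - 5*K = -4*K)
f = -279 + 28*√46 (f = 9*(-31) - (-28)*√46 = -279 + 28*√46 ≈ -89.095)
f + m(N(D), 63) = (-279 + 28*√46) - 4*0 = (-279 + 28*√46) + 0 = -279 + 28*√46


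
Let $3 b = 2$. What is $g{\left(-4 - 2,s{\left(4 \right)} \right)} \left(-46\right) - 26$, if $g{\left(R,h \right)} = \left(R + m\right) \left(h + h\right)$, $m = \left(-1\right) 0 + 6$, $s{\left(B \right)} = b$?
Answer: $-26$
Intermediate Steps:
$b = \frac{2}{3}$ ($b = \frac{1}{3} \cdot 2 = \frac{2}{3} \approx 0.66667$)
$s{\left(B \right)} = \frac{2}{3}$
$m = 6$ ($m = 0 + 6 = 6$)
$g{\left(R,h \right)} = 2 h \left(6 + R\right)$ ($g{\left(R,h \right)} = \left(R + 6\right) \left(h + h\right) = \left(6 + R\right) 2 h = 2 h \left(6 + R\right)$)
$g{\left(-4 - 2,s{\left(4 \right)} \right)} \left(-46\right) - 26 = 2 \cdot \frac{2}{3} \left(6 - 6\right) \left(-46\right) - 26 = 2 \cdot \frac{2}{3} \cdot 0 \left(-46\right) - 26 = 0 \left(-46\right) - 26 = 0 - 26 = -26$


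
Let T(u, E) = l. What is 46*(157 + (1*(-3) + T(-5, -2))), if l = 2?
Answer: 7176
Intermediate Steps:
T(u, E) = 2
46*(157 + (1*(-3) + T(-5, -2))) = 46*(157 + (1*(-3) + 2)) = 46*(157 + (-3 + 2)) = 46*(157 - 1) = 46*156 = 7176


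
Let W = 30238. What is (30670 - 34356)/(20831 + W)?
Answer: -3686/51069 ≈ -0.072177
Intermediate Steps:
(30670 - 34356)/(20831 + W) = (30670 - 34356)/(20831 + 30238) = -3686/51069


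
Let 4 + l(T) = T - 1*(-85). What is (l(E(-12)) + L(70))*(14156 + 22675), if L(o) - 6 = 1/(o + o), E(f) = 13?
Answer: 515670831/140 ≈ 3.6834e+6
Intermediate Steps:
l(T) = 81 + T (l(T) = -4 + (T - 1*(-85)) = -4 + (T + 85) = -4 + (85 + T) = 81 + T)
L(o) = 6 + 1/(2*o) (L(o) = 6 + 1/(o + o) = 6 + 1/(2*o))
(l(E(-12)) + L(70))*(14156 + 22675) = ((81 + 13) + (6 + (½)/70))*(14156 + 22675) = (94 + (6 + (½)*(1/70)))*36831 = (94 + (6 + 1/140))*36831 = (94 + 841/140)*36831 = (14001/140)*36831 = 515670831/140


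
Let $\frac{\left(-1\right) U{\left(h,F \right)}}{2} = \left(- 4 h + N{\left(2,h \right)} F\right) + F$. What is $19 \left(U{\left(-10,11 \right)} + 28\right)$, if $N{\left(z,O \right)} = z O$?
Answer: $6954$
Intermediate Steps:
$N{\left(z,O \right)} = O z$
$U{\left(h,F \right)} = - 2 F + 8 h - 4 F h$ ($U{\left(h,F \right)} = - 2 \left(\left(- 4 h + h 2 F\right) + F\right) = - 2 \left(\left(- 4 h + 2 h F\right) + F\right) = - 2 \left(\left(- 4 h + 2 F h\right) + F\right) = - 2 \left(F - 4 h + 2 F h\right) = - 2 F + 8 h - 4 F h$)
$19 \left(U{\left(-10,11 \right)} + 28\right) = 19 \left(\left(\left(-2\right) 11 + 8 \left(-10\right) - 44 \left(-10\right)\right) + 28\right) = 19 \left(\left(-22 - 80 + 440\right) + 28\right) = 19 \left(338 + 28\right) = 19 \cdot 366 = 6954$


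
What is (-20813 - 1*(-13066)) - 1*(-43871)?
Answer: 36124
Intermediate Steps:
(-20813 - 1*(-13066)) - 1*(-43871) = (-20813 + 13066) + 43871 = -7747 + 43871 = 36124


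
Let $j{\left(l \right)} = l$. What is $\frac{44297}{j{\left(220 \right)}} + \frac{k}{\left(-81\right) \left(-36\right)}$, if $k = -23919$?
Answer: $\frac{234674}{1215} \approx 193.15$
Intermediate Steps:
$\frac{44297}{j{\left(220 \right)}} + \frac{k}{\left(-81\right) \left(-36\right)} = \frac{44297}{220} - \frac{23919}{\left(-81\right) \left(-36\right)} = 44297 \cdot \frac{1}{220} - \frac{23919}{2916} = \frac{4027}{20} - \frac{7973}{972} = \frac{234674}{1215}$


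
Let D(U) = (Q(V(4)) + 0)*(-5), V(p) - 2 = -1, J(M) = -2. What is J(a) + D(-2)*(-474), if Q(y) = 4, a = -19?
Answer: 9478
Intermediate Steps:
V(p) = 1 (V(p) = 2 - 1 = 1)
D(U) = -20 (D(U) = (4 + 0)*(-5) = 4*(-5) = -20)
J(a) + D(-2)*(-474) = -2 - 20*(-474) = -2 + 9480 = 9478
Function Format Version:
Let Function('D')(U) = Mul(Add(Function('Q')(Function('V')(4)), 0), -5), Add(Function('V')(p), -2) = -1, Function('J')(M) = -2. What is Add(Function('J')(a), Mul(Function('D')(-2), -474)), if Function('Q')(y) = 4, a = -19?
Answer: 9478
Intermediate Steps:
Function('V')(p) = 1 (Function('V')(p) = Add(2, -1) = 1)
Function('D')(U) = -20 (Function('D')(U) = Mul(Add(4, 0), -5) = Mul(4, -5) = -20)
Add(Function('J')(a), Mul(Function('D')(-2), -474)) = Add(-2, Mul(-20, -474)) = Add(-2, 9480) = 9478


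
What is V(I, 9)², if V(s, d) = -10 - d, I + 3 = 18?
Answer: 361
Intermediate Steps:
I = 15 (I = -3 + 18 = 15)
V(I, 9)² = (-10 - 1*9)² = (-10 - 9)² = (-19)² = 361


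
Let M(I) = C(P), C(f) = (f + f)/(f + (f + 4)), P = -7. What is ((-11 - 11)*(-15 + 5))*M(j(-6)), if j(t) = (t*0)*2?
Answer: 308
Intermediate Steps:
j(t) = 0 (j(t) = 0*2 = 0)
C(f) = 2*f/(4 + 2*f) (C(f) = (2*f)/(f + (4 + f)) = (2*f)/(4 + 2*f) = 2*f/(4 + 2*f))
M(I) = 7/5 (M(I) = -7/(2 - 7) = -7/(-5) = -7*(-⅕) = 7/5)
((-11 - 11)*(-15 + 5))*M(j(-6)) = ((-11 - 11)*(-15 + 5))*(7/5) = -22*(-10)*(7/5) = 220*(7/5) = 308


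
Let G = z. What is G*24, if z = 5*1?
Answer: 120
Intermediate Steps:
z = 5
G = 5
G*24 = 5*24 = 120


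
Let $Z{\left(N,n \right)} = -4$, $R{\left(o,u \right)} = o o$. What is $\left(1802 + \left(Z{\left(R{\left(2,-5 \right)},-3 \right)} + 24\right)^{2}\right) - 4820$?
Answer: $-2618$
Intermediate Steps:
$R{\left(o,u \right)} = o^{2}$
$\left(1802 + \left(Z{\left(R{\left(2,-5 \right)},-3 \right)} + 24\right)^{2}\right) - 4820 = \left(1802 + \left(-4 + 24\right)^{2}\right) - 4820 = \left(1802 + 20^{2}\right) - 4820 = \left(1802 + 400\right) - 4820 = 2202 - 4820 = -2618$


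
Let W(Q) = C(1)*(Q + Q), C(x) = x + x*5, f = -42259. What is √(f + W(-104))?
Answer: I*√43507 ≈ 208.58*I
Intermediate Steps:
C(x) = 6*x (C(x) = x + 5*x = 6*x)
W(Q) = 12*Q (W(Q) = (6*1)*(Q + Q) = 6*(2*Q) = 12*Q)
√(f + W(-104)) = √(-42259 + 12*(-104)) = √(-42259 - 1248) = √(-43507) = I*√43507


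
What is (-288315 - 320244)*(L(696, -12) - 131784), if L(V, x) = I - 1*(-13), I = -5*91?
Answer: 80467322334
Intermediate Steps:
I = -455
L(V, x) = -442 (L(V, x) = -455 - 1*(-13) = -455 + 13 = -442)
(-288315 - 320244)*(L(696, -12) - 131784) = (-288315 - 320244)*(-442 - 131784) = -608559*(-132226) = 80467322334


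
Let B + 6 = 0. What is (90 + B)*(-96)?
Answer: -8064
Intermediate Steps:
B = -6 (B = -6 + 0 = -6)
(90 + B)*(-96) = (90 - 6)*(-96) = 84*(-96) = -8064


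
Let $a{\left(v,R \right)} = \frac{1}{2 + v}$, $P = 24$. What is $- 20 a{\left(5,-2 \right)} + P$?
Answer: $\frac{148}{7} \approx 21.143$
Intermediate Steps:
$- 20 a{\left(5,-2 \right)} + P = - \frac{20}{2 + 5} + 24 = - \frac{20}{7} + 24 = \frac{148}{7}$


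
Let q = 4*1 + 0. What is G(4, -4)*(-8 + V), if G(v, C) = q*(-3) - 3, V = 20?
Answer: -180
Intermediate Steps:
q = 4 (q = 4 + 0 = 4)
G(v, C) = -15 (G(v, C) = 4*(-3) - 3 = -12 - 3 = -15)
G(4, -4)*(-8 + V) = -15*(-8 + 20) = -15*12 = -180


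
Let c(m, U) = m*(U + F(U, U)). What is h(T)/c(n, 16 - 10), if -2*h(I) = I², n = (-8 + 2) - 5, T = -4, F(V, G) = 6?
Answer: 2/33 ≈ 0.060606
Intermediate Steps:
n = -11 (n = -6 - 5 = -11)
c(m, U) = m*(6 + U) (c(m, U) = m*(U + 6) = m*(6 + U))
h(I) = -I²/2
h(T)/c(n, 16 - 10) = (-½*(-4)²)/((-11*(6 + (16 - 10)))) = (-½*16)/((-11*(6 + 6))) = -8/(-11*12) = -8/(-132) = -1/132*(-8) = 2/33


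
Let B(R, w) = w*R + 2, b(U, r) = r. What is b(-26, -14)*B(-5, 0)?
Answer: -28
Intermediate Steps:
B(R, w) = 2 + R*w (B(R, w) = R*w + 2 = 2 + R*w)
b(-26, -14)*B(-5, 0) = -14*(2 - 5*0) = -14*(2 + 0) = -14*2 = -28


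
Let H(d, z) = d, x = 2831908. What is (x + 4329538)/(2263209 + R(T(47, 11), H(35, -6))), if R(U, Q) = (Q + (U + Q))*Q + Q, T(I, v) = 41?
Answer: 7161446/2267129 ≈ 3.1588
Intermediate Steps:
R(U, Q) = Q + Q*(U + 2*Q) (R(U, Q) = (Q + (Q + U))*Q + Q = (U + 2*Q)*Q + Q = Q*(U + 2*Q) + Q = Q + Q*(U + 2*Q))
(x + 4329538)/(2263209 + R(T(47, 11), H(35, -6))) = (2831908 + 4329538)/(2263209 + 35*(1 + 41 + 2*35)) = 7161446/(2263209 + 35*(1 + 41 + 70)) = 7161446/(2263209 + 35*112) = 7161446/(2263209 + 3920) = 7161446/2267129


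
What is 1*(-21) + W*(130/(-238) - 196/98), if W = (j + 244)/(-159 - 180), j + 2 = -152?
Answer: -273297/13447 ≈ -20.324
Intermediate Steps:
j = -154 (j = -2 - 152 = -154)
W = -30/113 (W = (-154 + 244)/(-159 - 180) = 90/(-339) = 90*(-1/339) = -30/113 ≈ -0.26549)
1*(-21) + W*(130/(-238) - 196/98) = 1*(-21) - 30*(130/(-238) - 196/98)/113 = -21 - 30*(130*(-1/238) - 196*1/98)/113 = -21 - 30*(-65/119 - 2)/113 = -21 - 30/113*(-303/119) = -21 + 9090/13447 = -273297/13447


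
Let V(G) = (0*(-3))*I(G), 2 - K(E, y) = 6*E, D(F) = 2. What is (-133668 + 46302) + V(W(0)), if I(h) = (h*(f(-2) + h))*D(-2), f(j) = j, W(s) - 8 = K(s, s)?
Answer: -87366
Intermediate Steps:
K(E, y) = 2 - 6*E
W(s) = 10 - 6*s (W(s) = 8 + (2 - 6*s) = 10 - 6*s)
I(h) = 2*h*(-2 + h) (I(h) = (h*(-2 + h))*2 = 2*h*(-2 + h))
V(G) = 0 (V(G) = (0*(-3))*(2*G*(-2 + G)) = 0*(2*G*(-2 + G)) = 0)
(-133668 + 46302) + V(W(0)) = (-133668 + 46302) + 0 = -87366 + 0 = -87366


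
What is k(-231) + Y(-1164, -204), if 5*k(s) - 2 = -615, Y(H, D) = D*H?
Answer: 1186667/5 ≈ 2.3733e+5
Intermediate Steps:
k(s) = -613/5 (k(s) = ⅖ + (⅕)*(-615) = ⅖ - 123 = -613/5)
k(-231) + Y(-1164, -204) = -613/5 - 204*(-1164) = -613/5 + 237456 = 1186667/5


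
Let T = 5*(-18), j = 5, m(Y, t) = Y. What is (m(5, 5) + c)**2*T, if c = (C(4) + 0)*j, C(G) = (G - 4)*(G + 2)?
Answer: -2250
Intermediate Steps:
C(G) = (-4 + G)*(2 + G)
T = -90
c = 0 (c = ((-8 + 4**2 - 2*4) + 0)*5 = ((-8 + 16 - 8) + 0)*5 = (0 + 0)*5 = 0*5 = 0)
(m(5, 5) + c)**2*T = (5 + 0)**2*(-90) = 5**2*(-90) = 25*(-90) = -2250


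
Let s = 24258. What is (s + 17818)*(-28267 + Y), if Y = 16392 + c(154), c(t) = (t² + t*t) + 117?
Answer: 1501019224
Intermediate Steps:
c(t) = 117 + 2*t² (c(t) = (t² + t²) + 117 = 2*t² + 117 = 117 + 2*t²)
Y = 63941 (Y = 16392 + (117 + 2*154²) = 16392 + (117 + 2*23716) = 16392 + (117 + 47432) = 16392 + 47549 = 63941)
(s + 17818)*(-28267 + Y) = (24258 + 17818)*(-28267 + 63941) = 42076*35674 = 1501019224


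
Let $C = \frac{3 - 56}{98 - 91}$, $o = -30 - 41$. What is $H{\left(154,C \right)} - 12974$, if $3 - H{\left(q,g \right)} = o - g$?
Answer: $- \frac{90353}{7} \approx -12908.0$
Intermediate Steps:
$o = -71$
$C = - \frac{53}{7} \approx -7.5714$
$H{\left(q,g \right)} = 74 + g$ ($H{\left(q,g \right)} = 3 - \left(-71 - g\right) = 3 + \left(71 + g\right) = 74 + g$)
$H{\left(154,C \right)} - 12974 = \left(74 - \frac{53}{7}\right) - 12974 = \frac{465}{7} - 12974 = - \frac{90353}{7}$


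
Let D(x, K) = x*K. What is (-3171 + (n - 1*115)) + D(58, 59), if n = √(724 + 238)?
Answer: 136 + √962 ≈ 167.02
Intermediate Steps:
D(x, K) = K*x
n = √962 ≈ 31.016
(-3171 + (n - 1*115)) + D(58, 59) = (-3171 + (√962 - 1*115)) + 59*58 = (-3171 + (√962 - 115)) + 3422 = (-3171 + (-115 + √962)) + 3422 = (-3286 + √962) + 3422 = 136 + √962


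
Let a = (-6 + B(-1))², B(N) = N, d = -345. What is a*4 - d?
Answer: 541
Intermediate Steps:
a = 49 (a = (-6 - 1)² = (-7)² = 49)
a*4 - d = 49*4 - 1*(-345) = 196 + 345 = 541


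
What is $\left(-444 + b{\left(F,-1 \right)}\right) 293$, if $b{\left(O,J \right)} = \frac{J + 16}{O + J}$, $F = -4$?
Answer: $-130971$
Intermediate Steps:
$b{\left(O,J \right)} = \frac{16 + J}{J + O}$
$\left(-444 + b{\left(F,-1 \right)}\right) 293 = \left(-444 + \frac{16 - 1}{-1 - 4}\right) 293 = \left(-444 + \frac{1}{-5} \cdot 15\right) 293 = \left(-444 - 3\right) 293 = \left(-447\right) 293 = -130971$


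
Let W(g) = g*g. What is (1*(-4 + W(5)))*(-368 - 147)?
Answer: -10815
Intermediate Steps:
W(g) = g²
(1*(-4 + W(5)))*(-368 - 147) = (1*(-4 + 5²))*(-368 - 147) = (1*(-4 + 25))*(-515) = (1*21)*(-515) = 21*(-515) = -10815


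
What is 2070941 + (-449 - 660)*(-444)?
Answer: 2563337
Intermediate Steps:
2070941 + (-449 - 660)*(-444) = 2070941 - 1109*(-444) = 2070941 + 492396 = 2563337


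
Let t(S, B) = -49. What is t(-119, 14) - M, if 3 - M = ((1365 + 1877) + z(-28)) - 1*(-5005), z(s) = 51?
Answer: 8246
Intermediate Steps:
M = -8295 (M = 3 - (((1365 + 1877) + 51) - 1*(-5005)) = 3 - ((3242 + 51) + 5005) = 3 - (3293 + 5005) = 3 - 1*8298 = 3 - 8298 = -8295)
t(-119, 14) - M = -49 - 1*(-8295) = -49 + 8295 = 8246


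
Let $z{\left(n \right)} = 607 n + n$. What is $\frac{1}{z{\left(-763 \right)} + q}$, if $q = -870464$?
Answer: $- \frac{1}{1334368} \approx -7.4942 \cdot 10^{-7}$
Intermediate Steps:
$z{\left(n \right)} = 608 n$
$\frac{1}{z{\left(-763 \right)} + q} = \frac{1}{608 \left(-763\right) - 870464} = \frac{1}{-463904 - 870464} = \frac{1}{-1334368} = - \frac{1}{1334368}$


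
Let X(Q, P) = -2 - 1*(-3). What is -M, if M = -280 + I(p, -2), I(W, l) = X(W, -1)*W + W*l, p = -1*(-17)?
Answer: 297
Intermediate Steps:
X(Q, P) = 1 (X(Q, P) = -2 + 3 = 1)
p = 17
I(W, l) = W + W*l (I(W, l) = 1*W + W*l = W + W*l)
M = -297 (M = -280 + 17*(1 - 2) = -280 + 17*(-1) = -280 - 17 = -297)
-M = -1*(-297) = 297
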